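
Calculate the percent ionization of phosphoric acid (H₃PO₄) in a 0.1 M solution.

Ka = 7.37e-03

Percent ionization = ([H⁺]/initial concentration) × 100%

Using Ka equilibrium: x² + Ka×x - Ka×C = 0. Solving: [H⁺] = 2.3712e-02. Percent = (2.3712e-02/0.1) × 100

Percent ionization = 23.7%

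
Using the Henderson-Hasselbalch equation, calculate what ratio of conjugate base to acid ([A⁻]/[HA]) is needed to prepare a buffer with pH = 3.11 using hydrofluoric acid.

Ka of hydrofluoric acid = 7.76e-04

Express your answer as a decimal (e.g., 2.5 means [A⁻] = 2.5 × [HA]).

pKa = -log(7.76e-04) = 3.1101. pH = pKa + log([A⁻]/[HA]), so log([A⁻]/[HA]) = pH − pKa = 3.11 − 3.1101 = -0.0001. [A⁻]/[HA] = 10^(-0.0001) = 1.00

[A⁻]/[HA] = 1.00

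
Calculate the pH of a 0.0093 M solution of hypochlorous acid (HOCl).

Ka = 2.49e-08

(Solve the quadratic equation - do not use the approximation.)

x² + Ka×x - Ka×C = 0. Using quadratic formula: [H⁺] = 1.5205e-05

pH = 4.82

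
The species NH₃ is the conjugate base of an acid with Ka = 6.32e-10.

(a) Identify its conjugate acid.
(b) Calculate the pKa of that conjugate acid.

(a) The conjugate acid is formed by adding one H⁺ to NH₃, giving NH₄⁺. (b) pKa = -log(Ka) = -log(6.32e-10) = 9.20.

Conjugate acid: NH₄⁺; pK_a = 9.20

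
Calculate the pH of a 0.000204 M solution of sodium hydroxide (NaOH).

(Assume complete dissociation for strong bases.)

[OH⁻] = 0.000204 M for strong base. pOH = -log[OH⁻] = 3.69, pH = 14 - pOH

pH = 10.31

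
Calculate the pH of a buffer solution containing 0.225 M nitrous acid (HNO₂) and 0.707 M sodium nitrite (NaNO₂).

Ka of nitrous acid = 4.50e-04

pKa = -log(4.50e-04) = 3.35. pH = pKa + log([A⁻]/[HA]) = 3.35 + log(0.707/0.225)

pH = 3.84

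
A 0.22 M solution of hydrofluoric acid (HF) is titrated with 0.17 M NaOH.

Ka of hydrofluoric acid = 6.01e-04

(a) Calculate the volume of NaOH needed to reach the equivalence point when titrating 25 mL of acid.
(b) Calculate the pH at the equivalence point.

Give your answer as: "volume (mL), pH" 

moles acid = 0.22 × 25/1000 = 0.0055 mol; V_base = moles/0.17 × 1000 = 32.4 mL. At equivalence only the conjugate base is present: [A⁻] = 0.0055/0.057 = 9.5897e-02 M. Kb = Kw/Ka = 1.66e-11; [OH⁻] = √(Kb × [A⁻]) = 1.2632e-06; pOH = 5.90; pH = 14 - pOH = 8.10.

V = 32.4 mL, pH = 8.10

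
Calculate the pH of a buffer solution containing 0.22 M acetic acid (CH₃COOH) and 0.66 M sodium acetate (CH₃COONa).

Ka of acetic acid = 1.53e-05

pKa = -log(1.53e-05) = 4.82. pH = pKa + log([A⁻]/[HA]) = 4.82 + log(0.66/0.22)

pH = 5.29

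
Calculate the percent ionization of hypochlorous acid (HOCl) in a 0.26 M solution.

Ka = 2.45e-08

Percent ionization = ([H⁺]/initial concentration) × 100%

Using Ka equilibrium: x² + Ka×x - Ka×C = 0. Solving: [H⁺] = 7.9800e-05. Percent = (7.9800e-05/0.26) × 100

Percent ionization = 0.0307%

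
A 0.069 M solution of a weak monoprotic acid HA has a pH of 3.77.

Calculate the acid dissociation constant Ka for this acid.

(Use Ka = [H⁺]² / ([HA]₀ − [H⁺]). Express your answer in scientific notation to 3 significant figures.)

[H⁺] = 10^(−pH) = 10^(−3.77) = 1.698e-04 M. For HA ⇌ H⁺ + A⁻, Ka = [H⁺][A⁻]/[HA] = [H⁺]² / ([HA]₀ − [H⁺]) = (1.698e-04)² / (0.069 − 1.698e-04) = 4.19e-07.

K_a = 4.19e-07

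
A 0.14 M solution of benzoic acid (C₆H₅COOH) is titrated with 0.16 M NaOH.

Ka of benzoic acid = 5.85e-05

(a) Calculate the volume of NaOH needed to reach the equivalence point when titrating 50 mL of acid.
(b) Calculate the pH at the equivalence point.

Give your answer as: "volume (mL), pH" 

moles acid = 0.14 × 50/1000 = 0.007 mol; V_base = moles/0.16 × 1000 = 43.8 mL. At equivalence only the conjugate base is present: [A⁻] = 0.007/0.094 = 7.4667e-02 M. Kb = Kw/Ka = 1.71e-10; [OH⁻] = √(Kb × [A⁻]) = 3.5726e-06; pOH = 5.45; pH = 14 - pOH = 8.55.

V = 43.8 mL, pH = 8.55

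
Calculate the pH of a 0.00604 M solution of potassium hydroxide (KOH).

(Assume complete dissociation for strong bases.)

[OH⁻] = 0.00604 M for strong base. pOH = -log[OH⁻] = 2.22, pH = 14 - pOH

pH = 11.78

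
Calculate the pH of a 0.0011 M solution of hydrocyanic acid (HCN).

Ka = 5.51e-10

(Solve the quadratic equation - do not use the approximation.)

x² + Ka×x - Ka×C = 0. Using quadratic formula: [H⁺] = 7.7825e-07

pH = 6.11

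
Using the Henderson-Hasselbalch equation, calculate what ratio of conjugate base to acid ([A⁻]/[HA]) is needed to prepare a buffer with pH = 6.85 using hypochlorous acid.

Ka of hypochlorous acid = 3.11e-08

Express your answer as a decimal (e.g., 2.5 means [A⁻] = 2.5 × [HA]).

pKa = -log(3.11e-08) = 7.5072. pH = pKa + log([A⁻]/[HA]), so log([A⁻]/[HA]) = pH − pKa = 6.85 − 7.5072 = -0.6572. [A⁻]/[HA] = 10^(-0.6572) = 0.220

[A⁻]/[HA] = 0.220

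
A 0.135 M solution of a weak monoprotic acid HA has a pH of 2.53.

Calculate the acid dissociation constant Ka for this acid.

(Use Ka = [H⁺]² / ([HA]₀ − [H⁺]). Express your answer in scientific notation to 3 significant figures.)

[H⁺] = 10^(−pH) = 10^(−2.53) = 2.951e-03 M. For HA ⇌ H⁺ + A⁻, Ka = [H⁺][A⁻]/[HA] = [H⁺]² / ([HA]₀ − [H⁺]) = (2.951e-03)² / (0.135 − 2.951e-03) = 6.60e-05.

K_a = 6.60e-05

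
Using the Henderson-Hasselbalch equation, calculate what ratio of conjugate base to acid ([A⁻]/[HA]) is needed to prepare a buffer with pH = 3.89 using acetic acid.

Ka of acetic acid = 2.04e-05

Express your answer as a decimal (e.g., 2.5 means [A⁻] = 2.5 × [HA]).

pKa = -log(2.04e-05) = 4.6904. pH = pKa + log([A⁻]/[HA]), so log([A⁻]/[HA]) = pH − pKa = 3.89 − 4.6904 = -0.8004. [A⁻]/[HA] = 10^(-0.8004) = 0.158

[A⁻]/[HA] = 0.158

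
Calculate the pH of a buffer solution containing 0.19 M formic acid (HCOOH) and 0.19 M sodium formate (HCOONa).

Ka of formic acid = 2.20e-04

pKa = -log(2.20e-04) = 3.66. pH = pKa + log([A⁻]/[HA]) = 3.66 + log(0.19/0.19)

pH = 3.66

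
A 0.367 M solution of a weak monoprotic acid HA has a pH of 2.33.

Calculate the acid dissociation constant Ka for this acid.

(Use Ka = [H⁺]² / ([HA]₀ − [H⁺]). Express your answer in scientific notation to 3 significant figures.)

[H⁺] = 10^(−pH) = 10^(−2.33) = 4.677e-03 M. For HA ⇌ H⁺ + A⁻, Ka = [H⁺][A⁻]/[HA] = [H⁺]² / ([HA]₀ − [H⁺]) = (4.677e-03)² / (0.367 − 4.677e-03) = 6.04e-05.

K_a = 6.04e-05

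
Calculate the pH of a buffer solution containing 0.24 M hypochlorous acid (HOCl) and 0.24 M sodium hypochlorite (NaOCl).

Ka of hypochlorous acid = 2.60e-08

pKa = -log(2.60e-08) = 7.59. pH = pKa + log([A⁻]/[HA]) = 7.59 + log(0.24/0.24)

pH = 7.59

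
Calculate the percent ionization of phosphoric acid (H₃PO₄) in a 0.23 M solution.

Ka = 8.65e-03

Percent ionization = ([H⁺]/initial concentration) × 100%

Using Ka equilibrium: x² + Ka×x - Ka×C = 0. Solving: [H⁺] = 4.0488e-02. Percent = (4.0488e-02/0.23) × 100

Percent ionization = 17.6%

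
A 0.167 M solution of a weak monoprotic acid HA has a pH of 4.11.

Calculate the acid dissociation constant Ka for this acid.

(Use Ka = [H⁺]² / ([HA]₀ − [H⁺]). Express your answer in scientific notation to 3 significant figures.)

[H⁺] = 10^(−pH) = 10^(−4.11) = 7.762e-05 M. For HA ⇌ H⁺ + A⁻, Ka = [H⁺][A⁻]/[HA] = [H⁺]² / ([HA]₀ − [H⁺]) = (7.762e-05)² / (0.167 − 7.762e-05) = 3.61e-08.

K_a = 3.61e-08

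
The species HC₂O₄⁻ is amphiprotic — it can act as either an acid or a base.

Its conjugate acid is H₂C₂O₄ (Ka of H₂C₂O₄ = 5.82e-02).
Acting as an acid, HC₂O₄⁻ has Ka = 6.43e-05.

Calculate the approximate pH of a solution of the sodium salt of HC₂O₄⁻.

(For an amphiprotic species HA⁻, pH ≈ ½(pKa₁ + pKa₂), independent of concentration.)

pKa₁ = -log(5.82e-02) = 1.24; pKa₂ = -log(6.43e-05) = 4.19. For an amphiprotic species, pH ≈ ½(pKa₁ + pKa₂) = ½(1.24 + 4.19) = 2.71.

pH = 2.71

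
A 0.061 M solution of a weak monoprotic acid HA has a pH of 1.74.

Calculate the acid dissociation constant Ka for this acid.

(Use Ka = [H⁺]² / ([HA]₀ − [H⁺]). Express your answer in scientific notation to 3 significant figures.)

[H⁺] = 10^(−pH) = 10^(−1.74) = 1.820e-02 M. For HA ⇌ H⁺ + A⁻, Ka = [H⁺][A⁻]/[HA] = [H⁺]² / ([HA]₀ − [H⁺]) = (1.820e-02)² / (0.061 − 1.820e-02) = 7.74e-03.

K_a = 7.74e-03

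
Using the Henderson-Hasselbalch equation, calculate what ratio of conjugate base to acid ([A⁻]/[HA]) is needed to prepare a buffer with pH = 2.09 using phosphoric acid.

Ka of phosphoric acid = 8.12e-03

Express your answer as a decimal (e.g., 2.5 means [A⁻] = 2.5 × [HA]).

pKa = -log(8.12e-03) = 2.0904. pH = pKa + log([A⁻]/[HA]), so log([A⁻]/[HA]) = pH − pKa = 2.09 − 2.0904 = -0.0004. [A⁻]/[HA] = 10^(-0.0004) = 0.999

[A⁻]/[HA] = 0.999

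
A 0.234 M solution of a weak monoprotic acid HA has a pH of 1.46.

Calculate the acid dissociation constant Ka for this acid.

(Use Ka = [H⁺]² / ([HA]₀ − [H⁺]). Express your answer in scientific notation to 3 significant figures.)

[H⁺] = 10^(−pH) = 10^(−1.46) = 3.467e-02 M. For HA ⇌ H⁺ + A⁻, Ka = [H⁺][A⁻]/[HA] = [H⁺]² / ([HA]₀ − [H⁺]) = (3.467e-02)² / (0.234 − 3.467e-02) = 6.03e-03.

K_a = 6.03e-03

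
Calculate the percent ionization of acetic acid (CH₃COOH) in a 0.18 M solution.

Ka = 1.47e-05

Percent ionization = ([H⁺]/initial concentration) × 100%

Using Ka equilibrium: x² + Ka×x - Ka×C = 0. Solving: [H⁺] = 1.6193e-03. Percent = (1.6193e-03/0.18) × 100

Percent ionization = 0.9%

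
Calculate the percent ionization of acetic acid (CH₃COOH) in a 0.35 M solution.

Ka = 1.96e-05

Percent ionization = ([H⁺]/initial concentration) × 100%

Using Ka equilibrium: x² + Ka×x - Ka×C = 0. Solving: [H⁺] = 2.6094e-03. Percent = (2.6094e-03/0.35) × 100

Percent ionization = 0.746%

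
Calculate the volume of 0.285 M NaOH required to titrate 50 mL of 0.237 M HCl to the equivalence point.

At equivalence: moles acid = moles base. moles HCl = 0.237 × 50/1000 = 0.01185 mol. V_base = moles / 0.285 × 1000 = 41.6 mL.

V_{base} = 41.6 mL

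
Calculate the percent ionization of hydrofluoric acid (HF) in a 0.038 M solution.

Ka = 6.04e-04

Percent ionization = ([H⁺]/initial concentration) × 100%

Using Ka equilibrium: x² + Ka×x - Ka×C = 0. Solving: [H⁺] = 4.4983e-03. Percent = (4.4983e-03/0.038) × 100

Percent ionization = 11.8%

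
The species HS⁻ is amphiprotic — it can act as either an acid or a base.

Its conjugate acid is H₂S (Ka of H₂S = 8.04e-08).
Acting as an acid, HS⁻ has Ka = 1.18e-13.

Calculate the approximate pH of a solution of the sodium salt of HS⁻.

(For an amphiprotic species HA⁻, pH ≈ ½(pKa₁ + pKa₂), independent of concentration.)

pKa₁ = -log(8.04e-08) = 7.09; pKa₂ = -log(1.18e-13) = 12.93. For an amphiprotic species, pH ≈ ½(pKa₁ + pKa₂) = ½(7.09 + 12.93) = 10.01.

pH = 10.01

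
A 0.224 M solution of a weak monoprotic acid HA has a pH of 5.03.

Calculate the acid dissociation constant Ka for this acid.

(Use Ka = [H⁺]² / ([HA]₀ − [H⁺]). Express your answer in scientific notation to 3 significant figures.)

[H⁺] = 10^(−pH) = 10^(−5.03) = 9.333e-06 M. For HA ⇌ H⁺ + A⁻, Ka = [H⁺][A⁻]/[HA] = [H⁺]² / ([HA]₀ − [H⁺]) = (9.333e-06)² / (0.224 − 9.333e-06) = 3.89e-10.

K_a = 3.89e-10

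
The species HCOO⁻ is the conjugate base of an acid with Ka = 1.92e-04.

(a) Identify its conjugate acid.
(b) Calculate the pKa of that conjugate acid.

(a) The conjugate acid is formed by adding one H⁺ to HCOO⁻, giving HCOOH. (b) pKa = -log(Ka) = -log(1.92e-04) = 3.72.

Conjugate acid: HCOOH; pK_a = 3.72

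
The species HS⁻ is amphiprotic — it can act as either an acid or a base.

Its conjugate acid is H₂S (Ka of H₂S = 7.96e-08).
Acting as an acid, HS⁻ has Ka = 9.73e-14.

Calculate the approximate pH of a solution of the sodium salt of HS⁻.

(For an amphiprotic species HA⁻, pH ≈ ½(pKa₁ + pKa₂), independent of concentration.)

pKa₁ = -log(7.96e-08) = 7.10; pKa₂ = -log(9.73e-14) = 13.01. For an amphiprotic species, pH ≈ ½(pKa₁ + pKa₂) = ½(7.10 + 13.01) = 10.06.

pH = 10.06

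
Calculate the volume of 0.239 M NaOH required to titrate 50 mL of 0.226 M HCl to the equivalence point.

At equivalence: moles acid = moles base. moles HCl = 0.226 × 50/1000 = 0.0113 mol. V_base = moles / 0.239 × 1000 = 47.3 mL.

V_{base} = 47.3 mL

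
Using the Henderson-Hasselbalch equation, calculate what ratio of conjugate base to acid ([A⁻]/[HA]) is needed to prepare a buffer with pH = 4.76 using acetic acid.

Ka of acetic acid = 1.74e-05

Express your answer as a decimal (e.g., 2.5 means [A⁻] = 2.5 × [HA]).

pKa = -log(1.74e-05) = 4.7595. pH = pKa + log([A⁻]/[HA]), so log([A⁻]/[HA]) = pH − pKa = 4.76 − 4.7595 = 0.0005. [A⁻]/[HA] = 10^(0.0005) = 1.00

[A⁻]/[HA] = 1.00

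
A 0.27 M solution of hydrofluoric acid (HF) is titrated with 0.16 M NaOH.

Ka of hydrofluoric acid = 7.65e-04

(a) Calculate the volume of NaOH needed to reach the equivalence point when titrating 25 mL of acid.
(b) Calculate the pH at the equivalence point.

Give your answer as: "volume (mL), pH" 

moles acid = 0.27 × 25/1000 = 0.00675 mol; V_base = moles/0.16 × 1000 = 42.2 mL. At equivalence only the conjugate base is present: [A⁻] = 0.00675/0.067 = 1.0047e-01 M. Kb = Kw/Ka = 1.31e-11; [OH⁻] = √(Kb × [A⁻]) = 1.1460e-06; pOH = 5.94; pH = 14 - pOH = 8.06.

V = 42.2 mL, pH = 8.06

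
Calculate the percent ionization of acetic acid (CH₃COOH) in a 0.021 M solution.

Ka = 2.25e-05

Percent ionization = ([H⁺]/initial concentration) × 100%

Using Ka equilibrium: x² + Ka×x - Ka×C = 0. Solving: [H⁺] = 6.7623e-04. Percent = (6.7623e-04/0.021) × 100

Percent ionization = 3.22%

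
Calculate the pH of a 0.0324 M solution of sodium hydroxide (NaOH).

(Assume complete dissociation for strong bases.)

[OH⁻] = 0.0324 M for strong base. pOH = -log[OH⁻] = 1.49, pH = 14 - pOH

pH = 12.51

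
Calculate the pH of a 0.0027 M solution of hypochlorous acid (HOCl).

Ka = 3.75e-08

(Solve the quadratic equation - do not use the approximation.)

x² + Ka×x - Ka×C = 0. Using quadratic formula: [H⁺] = 1.0044e-05

pH = 5.00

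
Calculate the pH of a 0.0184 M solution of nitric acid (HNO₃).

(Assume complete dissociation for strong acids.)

[H⁺] = 0.0184 M for strong acid. pH = -log[H⁺] = -log(0.0184)

pH = 1.74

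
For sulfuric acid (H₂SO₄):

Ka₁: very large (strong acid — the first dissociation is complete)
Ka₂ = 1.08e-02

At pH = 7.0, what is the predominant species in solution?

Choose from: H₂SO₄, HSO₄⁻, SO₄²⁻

The first dissociation is complete, so H₂SO₄ itself is never the predominant species in water; pKa₂ = -log(1.08e-02) = 1.97. For a polyprotic acid the predominant species crosses at each pKa: below pKa_n the protonated form dominates, above it the deprotonated form does. At pH = 7.0, the predominant species is SO₄²⁻.

SO₄²⁻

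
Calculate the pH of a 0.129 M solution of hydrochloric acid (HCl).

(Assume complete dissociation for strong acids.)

[H⁺] = 0.129 M for strong acid. pH = -log[H⁺] = -log(0.129)

pH = 0.89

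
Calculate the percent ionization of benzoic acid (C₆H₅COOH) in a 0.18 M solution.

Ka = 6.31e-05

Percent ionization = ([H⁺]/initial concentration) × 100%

Using Ka equilibrium: x² + Ka×x - Ka×C = 0. Solving: [H⁺] = 3.3388e-03. Percent = (3.3388e-03/0.18) × 100

Percent ionization = 1.85%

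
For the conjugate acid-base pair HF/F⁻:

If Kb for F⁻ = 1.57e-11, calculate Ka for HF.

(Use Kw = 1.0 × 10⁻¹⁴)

For a conjugate pair Ka × Kb = Kw, so Ka = Kw/Kb = 1.0 × 10⁻¹⁴ / 1.57e-11 = 6.37e-04.

K_a = 6.37e-04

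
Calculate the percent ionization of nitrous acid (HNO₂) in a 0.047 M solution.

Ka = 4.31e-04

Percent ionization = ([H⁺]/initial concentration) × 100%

Using Ka equilibrium: x² + Ka×x - Ka×C = 0. Solving: [H⁺] = 4.2904e-03. Percent = (4.2904e-03/0.047) × 100

Percent ionization = 9.13%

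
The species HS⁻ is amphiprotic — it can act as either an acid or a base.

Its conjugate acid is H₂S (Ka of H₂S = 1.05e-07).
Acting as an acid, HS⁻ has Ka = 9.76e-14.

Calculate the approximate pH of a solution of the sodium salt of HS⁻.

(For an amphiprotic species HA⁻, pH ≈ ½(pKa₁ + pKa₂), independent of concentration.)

pKa₁ = -log(1.05e-07) = 6.98; pKa₂ = -log(9.76e-14) = 13.01. For an amphiprotic species, pH ≈ ½(pKa₁ + pKa₂) = ½(6.98 + 13.01) = 9.99.

pH = 9.99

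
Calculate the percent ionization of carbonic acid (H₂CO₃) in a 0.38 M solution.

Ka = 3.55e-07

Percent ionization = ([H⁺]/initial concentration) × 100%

Using Ka equilibrium: x² + Ka×x - Ka×C = 0. Solving: [H⁺] = 3.6711e-04. Percent = (3.6711e-04/0.38) × 100

Percent ionization = 0.0966%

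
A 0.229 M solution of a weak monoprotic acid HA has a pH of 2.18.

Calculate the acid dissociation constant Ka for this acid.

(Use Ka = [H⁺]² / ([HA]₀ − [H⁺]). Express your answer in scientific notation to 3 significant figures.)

[H⁺] = 10^(−pH) = 10^(−2.18) = 6.607e-03 M. For HA ⇌ H⁺ + A⁻, Ka = [H⁺][A⁻]/[HA] = [H⁺]² / ([HA]₀ − [H⁺]) = (6.607e-03)² / (0.229 − 6.607e-03) = 1.96e-04.

K_a = 1.96e-04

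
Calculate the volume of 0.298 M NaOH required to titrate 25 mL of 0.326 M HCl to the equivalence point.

At equivalence: moles acid = moles base. moles HCl = 0.326 × 25/1000 = 0.00815 mol. V_base = moles / 0.298 × 1000 = 27.3 mL.

V_{base} = 27.3 mL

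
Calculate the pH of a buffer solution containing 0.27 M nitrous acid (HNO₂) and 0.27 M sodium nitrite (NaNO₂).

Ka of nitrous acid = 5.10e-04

pKa = -log(5.10e-04) = 3.29. pH = pKa + log([A⁻]/[HA]) = 3.29 + log(0.27/0.27)

pH = 3.29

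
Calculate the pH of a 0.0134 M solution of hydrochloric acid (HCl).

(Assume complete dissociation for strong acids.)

[H⁺] = 0.0134 M for strong acid. pH = -log[H⁺] = -log(0.0134)

pH = 1.87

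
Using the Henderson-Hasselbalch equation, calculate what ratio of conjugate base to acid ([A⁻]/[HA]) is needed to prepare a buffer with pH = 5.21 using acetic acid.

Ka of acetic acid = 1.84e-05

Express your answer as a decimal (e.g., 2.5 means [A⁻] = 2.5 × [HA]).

pKa = -log(1.84e-05) = 4.7352. pH = pKa + log([A⁻]/[HA]), so log([A⁻]/[HA]) = pH − pKa = 5.21 − 4.7352 = 0.4748. [A⁻]/[HA] = 10^(0.4748) = 2.98

[A⁻]/[HA] = 2.98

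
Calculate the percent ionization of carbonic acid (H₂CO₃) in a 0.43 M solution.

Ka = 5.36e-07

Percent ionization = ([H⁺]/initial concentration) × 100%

Using Ka equilibrium: x² + Ka×x - Ka×C = 0. Solving: [H⁺] = 4.7982e-04. Percent = (4.7982e-04/0.43) × 100

Percent ionization = 0.112%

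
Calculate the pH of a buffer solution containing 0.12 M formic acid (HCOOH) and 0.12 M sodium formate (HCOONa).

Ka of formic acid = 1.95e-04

pKa = -log(1.95e-04) = 3.71. pH = pKa + log([A⁻]/[HA]) = 3.71 + log(0.12/0.12)

pH = 3.71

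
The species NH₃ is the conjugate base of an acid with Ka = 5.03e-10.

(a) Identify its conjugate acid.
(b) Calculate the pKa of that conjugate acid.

(a) The conjugate acid is formed by adding one H⁺ to NH₃, giving NH₄⁺. (b) pKa = -log(Ka) = -log(5.03e-10) = 9.30.

Conjugate acid: NH₄⁺; pK_a = 9.30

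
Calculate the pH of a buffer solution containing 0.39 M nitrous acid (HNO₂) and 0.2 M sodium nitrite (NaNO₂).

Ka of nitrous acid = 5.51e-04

pKa = -log(5.51e-04) = 3.26. pH = pKa + log([A⁻]/[HA]) = 3.26 + log(0.2/0.39)

pH = 2.97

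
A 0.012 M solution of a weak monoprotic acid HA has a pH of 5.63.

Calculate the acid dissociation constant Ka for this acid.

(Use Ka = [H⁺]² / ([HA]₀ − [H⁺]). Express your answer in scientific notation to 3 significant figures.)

[H⁺] = 10^(−pH) = 10^(−5.63) = 2.344e-06 M. For HA ⇌ H⁺ + A⁻, Ka = [H⁺][A⁻]/[HA] = [H⁺]² / ([HA]₀ − [H⁺]) = (2.344e-06)² / (0.012 − 2.344e-06) = 4.58e-10.

K_a = 4.58e-10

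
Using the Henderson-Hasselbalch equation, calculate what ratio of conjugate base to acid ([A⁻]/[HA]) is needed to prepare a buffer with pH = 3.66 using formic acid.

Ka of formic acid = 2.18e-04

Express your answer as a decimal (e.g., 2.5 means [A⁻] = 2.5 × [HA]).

pKa = -log(2.18e-04) = 3.6615. pH = pKa + log([A⁻]/[HA]), so log([A⁻]/[HA]) = pH − pKa = 3.66 − 3.6615 = -0.0015. [A⁻]/[HA] = 10^(-0.0015) = 0.996

[A⁻]/[HA] = 0.996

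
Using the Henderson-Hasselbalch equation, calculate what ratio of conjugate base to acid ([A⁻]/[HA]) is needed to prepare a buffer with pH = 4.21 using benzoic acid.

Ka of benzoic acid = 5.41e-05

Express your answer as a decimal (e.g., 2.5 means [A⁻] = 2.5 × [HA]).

pKa = -log(5.41e-05) = 4.2668. pH = pKa + log([A⁻]/[HA]), so log([A⁻]/[HA]) = pH − pKa = 4.21 − 4.2668 = -0.0568. [A⁻]/[HA] = 10^(-0.0568) = 0.877

[A⁻]/[HA] = 0.877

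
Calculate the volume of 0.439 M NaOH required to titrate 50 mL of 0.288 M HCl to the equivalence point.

At equivalence: moles acid = moles base. moles HCl = 0.288 × 50/1000 = 0.0144 mol. V_base = moles / 0.439 × 1000 = 32.8 mL.

V_{base} = 32.8 mL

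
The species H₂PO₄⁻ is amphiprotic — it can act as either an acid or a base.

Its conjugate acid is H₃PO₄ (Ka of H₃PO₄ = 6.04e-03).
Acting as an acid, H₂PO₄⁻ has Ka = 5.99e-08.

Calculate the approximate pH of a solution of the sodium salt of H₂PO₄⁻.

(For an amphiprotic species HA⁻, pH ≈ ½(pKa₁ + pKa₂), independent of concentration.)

pKa₁ = -log(6.04e-03) = 2.22; pKa₂ = -log(5.99e-08) = 7.22. For an amphiprotic species, pH ≈ ½(pKa₁ + pKa₂) = ½(2.22 + 7.22) = 4.72.

pH = 4.72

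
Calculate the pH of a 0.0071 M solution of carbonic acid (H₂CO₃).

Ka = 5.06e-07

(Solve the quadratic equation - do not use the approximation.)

x² + Ka×x - Ka×C = 0. Using quadratic formula: [H⁺] = 5.9686e-05

pH = 4.22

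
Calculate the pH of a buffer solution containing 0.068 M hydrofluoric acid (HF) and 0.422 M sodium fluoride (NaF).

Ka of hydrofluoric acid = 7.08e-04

pKa = -log(7.08e-04) = 3.15. pH = pKa + log([A⁻]/[HA]) = 3.15 + log(0.422/0.068)

pH = 3.94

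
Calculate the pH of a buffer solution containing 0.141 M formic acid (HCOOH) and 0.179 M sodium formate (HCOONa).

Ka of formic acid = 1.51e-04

pKa = -log(1.51e-04) = 3.82. pH = pKa + log([A⁻]/[HA]) = 3.82 + log(0.179/0.141)

pH = 3.92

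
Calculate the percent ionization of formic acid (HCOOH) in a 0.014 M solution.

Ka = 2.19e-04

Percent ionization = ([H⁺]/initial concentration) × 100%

Using Ka equilibrium: x² + Ka×x - Ka×C = 0. Solving: [H⁺] = 1.6449e-03. Percent = (1.6449e-03/0.014) × 100

Percent ionization = 11.7%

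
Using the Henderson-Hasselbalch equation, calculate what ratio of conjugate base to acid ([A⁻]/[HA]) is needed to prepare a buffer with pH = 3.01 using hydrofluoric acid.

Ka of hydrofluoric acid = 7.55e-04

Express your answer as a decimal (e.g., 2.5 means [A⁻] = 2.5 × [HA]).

pKa = -log(7.55e-04) = 3.1221. pH = pKa + log([A⁻]/[HA]), so log([A⁻]/[HA]) = pH − pKa = 3.01 − 3.1221 = -0.1121. [A⁻]/[HA] = 10^(-0.1121) = 0.773

[A⁻]/[HA] = 0.773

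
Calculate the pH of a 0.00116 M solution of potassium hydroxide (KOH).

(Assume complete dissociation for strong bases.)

[OH⁻] = 0.00116 M for strong base. pOH = -log[OH⁻] = 2.94, pH = 14 - pOH

pH = 11.06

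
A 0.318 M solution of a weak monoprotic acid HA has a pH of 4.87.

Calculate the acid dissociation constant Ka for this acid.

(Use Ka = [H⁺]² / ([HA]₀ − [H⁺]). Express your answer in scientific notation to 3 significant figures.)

[H⁺] = 10^(−pH) = 10^(−4.87) = 1.349e-05 M. For HA ⇌ H⁺ + A⁻, Ka = [H⁺][A⁻]/[HA] = [H⁺]² / ([HA]₀ − [H⁺]) = (1.349e-05)² / (0.318 − 1.349e-05) = 5.72e-10.

K_a = 5.72e-10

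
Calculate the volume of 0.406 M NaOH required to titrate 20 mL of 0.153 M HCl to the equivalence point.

At equivalence: moles acid = moles base. moles HCl = 0.153 × 20/1000 = 0.00306 mol. V_base = moles / 0.406 × 1000 = 7.5 mL.

V_{base} = 7.5 mL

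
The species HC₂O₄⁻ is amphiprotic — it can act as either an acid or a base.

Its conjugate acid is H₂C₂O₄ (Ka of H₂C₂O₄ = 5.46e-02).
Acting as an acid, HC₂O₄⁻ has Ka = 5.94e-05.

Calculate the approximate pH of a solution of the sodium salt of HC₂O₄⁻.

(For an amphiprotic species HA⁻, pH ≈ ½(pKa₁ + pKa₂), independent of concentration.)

pKa₁ = -log(5.46e-02) = 1.26; pKa₂ = -log(5.94e-05) = 4.23. For an amphiprotic species, pH ≈ ½(pKa₁ + pKa₂) = ½(1.26 + 4.23) = 2.74.

pH = 2.74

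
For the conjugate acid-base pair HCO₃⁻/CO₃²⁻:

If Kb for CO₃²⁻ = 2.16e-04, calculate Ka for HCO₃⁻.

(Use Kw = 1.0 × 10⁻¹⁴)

For a conjugate pair Ka × Kb = Kw, so Ka = Kw/Kb = 1.0 × 10⁻¹⁴ / 2.16e-04 = 4.63e-11.

K_a = 4.63e-11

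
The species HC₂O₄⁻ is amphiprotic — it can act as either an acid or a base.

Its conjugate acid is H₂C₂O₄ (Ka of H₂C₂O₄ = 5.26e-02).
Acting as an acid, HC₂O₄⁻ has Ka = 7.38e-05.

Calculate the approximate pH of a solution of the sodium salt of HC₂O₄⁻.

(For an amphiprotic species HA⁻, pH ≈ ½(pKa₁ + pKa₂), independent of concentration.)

pKa₁ = -log(5.26e-02) = 1.28; pKa₂ = -log(7.38e-05) = 4.13. For an amphiprotic species, pH ≈ ½(pKa₁ + pKa₂) = ½(1.28 + 4.13) = 2.71.

pH = 2.71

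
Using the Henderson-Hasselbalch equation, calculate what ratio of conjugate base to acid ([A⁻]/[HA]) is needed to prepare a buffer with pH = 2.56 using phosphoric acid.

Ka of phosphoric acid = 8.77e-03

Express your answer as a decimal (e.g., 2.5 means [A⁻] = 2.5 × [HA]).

pKa = -log(8.77e-03) = 2.0570. pH = pKa + log([A⁻]/[HA]), so log([A⁻]/[HA]) = pH − pKa = 2.56 − 2.0570 = 0.5030. [A⁻]/[HA] = 10^(0.5030) = 3.18

[A⁻]/[HA] = 3.18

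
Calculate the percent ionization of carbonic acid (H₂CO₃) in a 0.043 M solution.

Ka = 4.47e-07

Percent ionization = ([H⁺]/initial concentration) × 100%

Using Ka equilibrium: x² + Ka×x - Ka×C = 0. Solving: [H⁺] = 1.3842e-04. Percent = (1.3842e-04/0.043) × 100

Percent ionization = 0.322%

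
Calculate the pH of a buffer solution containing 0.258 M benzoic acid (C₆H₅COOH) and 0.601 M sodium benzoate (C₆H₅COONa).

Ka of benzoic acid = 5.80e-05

pKa = -log(5.80e-05) = 4.24. pH = pKa + log([A⁻]/[HA]) = 4.24 + log(0.601/0.258)

pH = 4.60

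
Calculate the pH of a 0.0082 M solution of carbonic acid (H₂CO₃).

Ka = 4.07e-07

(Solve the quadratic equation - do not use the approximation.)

x² + Ka×x - Ka×C = 0. Using quadratic formula: [H⁺] = 5.7567e-05

pH = 4.24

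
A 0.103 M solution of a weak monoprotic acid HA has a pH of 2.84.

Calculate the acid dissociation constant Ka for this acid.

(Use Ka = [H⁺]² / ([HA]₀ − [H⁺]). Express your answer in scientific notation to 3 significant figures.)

[H⁺] = 10^(−pH) = 10^(−2.84) = 1.445e-03 M. For HA ⇌ H⁺ + A⁻, Ka = [H⁺][A⁻]/[HA] = [H⁺]² / ([HA]₀ − [H⁺]) = (1.445e-03)² / (0.103 − 1.445e-03) = 2.06e-05.

K_a = 2.06e-05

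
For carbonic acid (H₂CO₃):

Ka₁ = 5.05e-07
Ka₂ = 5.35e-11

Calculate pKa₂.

pKa₂ = -log(Ka₂) = -log(5.35e-11) = 10.27.

pK_{a2} = 10.27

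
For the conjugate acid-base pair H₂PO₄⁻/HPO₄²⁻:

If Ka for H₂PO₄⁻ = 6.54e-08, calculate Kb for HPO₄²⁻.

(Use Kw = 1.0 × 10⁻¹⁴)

For a conjugate pair Ka × Kb = Kw, so Kb = Kw/Ka = 1.0 × 10⁻¹⁴ / 6.54e-08 = 1.53e-07.

K_b = 1.53e-07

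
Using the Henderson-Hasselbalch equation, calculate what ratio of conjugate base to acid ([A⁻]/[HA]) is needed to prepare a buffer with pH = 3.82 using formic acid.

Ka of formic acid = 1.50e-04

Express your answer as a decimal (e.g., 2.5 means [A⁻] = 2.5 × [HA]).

pKa = -log(1.50e-04) = 3.8239. pH = pKa + log([A⁻]/[HA]), so log([A⁻]/[HA]) = pH − pKa = 3.82 − 3.8239 = -0.0039. [A⁻]/[HA] = 10^(-0.0039) = 0.991

[A⁻]/[HA] = 0.991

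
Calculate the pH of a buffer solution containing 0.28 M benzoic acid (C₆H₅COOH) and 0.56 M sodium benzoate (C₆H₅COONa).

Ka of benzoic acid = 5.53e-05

pKa = -log(5.53e-05) = 4.26. pH = pKa + log([A⁻]/[HA]) = 4.26 + log(0.56/0.28)

pH = 4.56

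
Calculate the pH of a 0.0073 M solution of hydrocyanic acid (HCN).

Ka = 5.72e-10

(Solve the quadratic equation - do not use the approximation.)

x² + Ka×x - Ka×C = 0. Using quadratic formula: [H⁺] = 2.0431e-06

pH = 5.69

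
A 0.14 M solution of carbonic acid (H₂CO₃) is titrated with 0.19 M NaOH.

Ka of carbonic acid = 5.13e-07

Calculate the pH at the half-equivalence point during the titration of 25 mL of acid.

At half-equivalence [HA] = [A⁻], so Henderson-Hasselbalch gives pH = pKa = -log(5.13e-07) = 6.29.

pH = pKa = 6.29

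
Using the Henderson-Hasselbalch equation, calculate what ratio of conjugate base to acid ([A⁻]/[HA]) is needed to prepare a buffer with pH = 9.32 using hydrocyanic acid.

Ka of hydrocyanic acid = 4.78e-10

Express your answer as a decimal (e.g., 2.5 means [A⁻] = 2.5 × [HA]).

pKa = -log(4.78e-10) = 9.3206. pH = pKa + log([A⁻]/[HA]), so log([A⁻]/[HA]) = pH − pKa = 9.32 − 9.3206 = -0.0006. [A⁻]/[HA] = 10^(-0.0006) = 0.999

[A⁻]/[HA] = 0.999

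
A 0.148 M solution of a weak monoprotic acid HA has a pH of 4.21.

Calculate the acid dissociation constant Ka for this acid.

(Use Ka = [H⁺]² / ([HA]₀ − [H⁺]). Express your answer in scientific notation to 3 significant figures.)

[H⁺] = 10^(−pH) = 10^(−4.21) = 6.166e-05 M. For HA ⇌ H⁺ + A⁻, Ka = [H⁺][A⁻]/[HA] = [H⁺]² / ([HA]₀ − [H⁺]) = (6.166e-05)² / (0.148 − 6.166e-05) = 2.57e-08.

K_a = 2.57e-08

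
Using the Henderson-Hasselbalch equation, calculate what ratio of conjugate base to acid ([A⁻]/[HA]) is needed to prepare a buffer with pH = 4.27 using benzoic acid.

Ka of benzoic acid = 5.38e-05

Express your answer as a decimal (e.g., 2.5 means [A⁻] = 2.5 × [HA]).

pKa = -log(5.38e-05) = 4.2692. pH = pKa + log([A⁻]/[HA]), so log([A⁻]/[HA]) = pH − pKa = 4.27 − 4.2692 = 0.0008. [A⁻]/[HA] = 10^(0.0008) = 1.00

[A⁻]/[HA] = 1.00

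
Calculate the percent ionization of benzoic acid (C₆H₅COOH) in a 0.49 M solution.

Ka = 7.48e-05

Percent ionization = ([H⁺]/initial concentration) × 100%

Using Ka equilibrium: x² + Ka×x - Ka×C = 0. Solving: [H⁺] = 6.0168e-03. Percent = (6.0168e-03/0.49) × 100

Percent ionization = 1.23%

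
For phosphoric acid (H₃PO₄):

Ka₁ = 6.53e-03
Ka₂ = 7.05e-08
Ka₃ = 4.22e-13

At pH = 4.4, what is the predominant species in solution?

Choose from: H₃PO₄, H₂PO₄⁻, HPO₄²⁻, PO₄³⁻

pKa₁ = 2.19, pKa₂ = 7.15, pKa₃ = 12.37. For a polyprotic acid the predominant species crosses at each pKa: below pKa_n the protonated form dominates, above it the deprotonated form does. At pH = 4.4, the predominant species is H₂PO₄⁻.

H₂PO₄⁻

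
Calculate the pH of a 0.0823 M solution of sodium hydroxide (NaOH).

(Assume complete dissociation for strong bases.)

[OH⁻] = 0.0823 M for strong base. pOH = -log[OH⁻] = 1.08, pH = 14 - pOH

pH = 12.92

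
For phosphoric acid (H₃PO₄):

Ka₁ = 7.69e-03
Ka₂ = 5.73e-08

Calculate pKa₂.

pKa₂ = -log(Ka₂) = -log(5.73e-08) = 7.24.

pK_{a2} = 7.24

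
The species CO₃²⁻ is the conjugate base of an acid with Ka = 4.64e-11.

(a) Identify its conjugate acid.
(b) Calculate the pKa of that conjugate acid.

(a) The conjugate acid is formed by adding one H⁺ to CO₃²⁻, giving HCO₃⁻. (b) pKa = -log(Ka) = -log(4.64e-11) = 10.33.

Conjugate acid: HCO₃⁻; pK_a = 10.33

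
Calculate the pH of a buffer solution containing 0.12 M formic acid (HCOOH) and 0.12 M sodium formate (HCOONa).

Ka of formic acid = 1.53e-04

pKa = -log(1.53e-04) = 3.82. pH = pKa + log([A⁻]/[HA]) = 3.82 + log(0.12/0.12)

pH = 3.82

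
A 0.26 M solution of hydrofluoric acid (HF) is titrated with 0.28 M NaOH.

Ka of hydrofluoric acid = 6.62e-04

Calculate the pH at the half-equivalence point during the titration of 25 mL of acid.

At half-equivalence [HA] = [A⁻], so Henderson-Hasselbalch gives pH = pKa = -log(6.62e-04) = 3.18.

pH = pKa = 3.18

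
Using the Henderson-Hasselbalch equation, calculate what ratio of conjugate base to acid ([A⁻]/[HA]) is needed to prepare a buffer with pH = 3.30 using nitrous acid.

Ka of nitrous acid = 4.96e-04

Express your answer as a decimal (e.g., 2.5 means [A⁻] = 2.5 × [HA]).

pKa = -log(4.96e-04) = 3.3045. pH = pKa + log([A⁻]/[HA]), so log([A⁻]/[HA]) = pH − pKa = 3.30 − 3.3045 = -0.0045. [A⁻]/[HA] = 10^(-0.0045) = 0.990

[A⁻]/[HA] = 0.990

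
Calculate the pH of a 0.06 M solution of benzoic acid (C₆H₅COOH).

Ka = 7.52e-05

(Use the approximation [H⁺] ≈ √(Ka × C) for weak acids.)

[H⁺] = √(Ka × C) = √(7.52e-05 × 0.06) = 2.1241e-03. pH = -log(2.1241e-03)

pH = 2.67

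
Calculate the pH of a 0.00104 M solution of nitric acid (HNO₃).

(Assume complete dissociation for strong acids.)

[H⁺] = 0.00104 M for strong acid. pH = -log[H⁺] = -log(0.00104)

pH = 2.98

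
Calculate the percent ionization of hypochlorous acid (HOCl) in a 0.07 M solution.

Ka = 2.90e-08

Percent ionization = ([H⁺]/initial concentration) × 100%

Using Ka equilibrium: x² + Ka×x - Ka×C = 0. Solving: [H⁺] = 4.5041e-05. Percent = (4.5041e-05/0.07) × 100

Percent ionization = 0.0643%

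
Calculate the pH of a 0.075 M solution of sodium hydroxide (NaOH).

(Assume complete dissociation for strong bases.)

[OH⁻] = 0.075 M for strong base. pOH = -log[OH⁻] = 1.12, pH = 14 - pOH

pH = 12.88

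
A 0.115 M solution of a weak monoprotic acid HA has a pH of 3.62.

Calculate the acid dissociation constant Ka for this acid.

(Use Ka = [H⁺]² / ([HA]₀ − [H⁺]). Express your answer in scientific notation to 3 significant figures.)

[H⁺] = 10^(−pH) = 10^(−3.62) = 2.399e-04 M. For HA ⇌ H⁺ + A⁻, Ka = [H⁺][A⁻]/[HA] = [H⁺]² / ([HA]₀ − [H⁺]) = (2.399e-04)² / (0.115 − 2.399e-04) = 5.01e-07.

K_a = 5.01e-07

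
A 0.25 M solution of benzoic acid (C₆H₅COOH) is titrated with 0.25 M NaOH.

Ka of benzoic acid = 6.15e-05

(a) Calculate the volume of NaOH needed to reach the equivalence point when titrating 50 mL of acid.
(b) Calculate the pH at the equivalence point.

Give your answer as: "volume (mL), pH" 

moles acid = 0.25 × 50/1000 = 0.0125 mol; V_base = moles/0.25 × 1000 = 50.0 mL. At equivalence only the conjugate base is present: [A⁻] = 0.0125/0.100 = 1.2500e-01 M. Kb = Kw/Ka = 1.63e-10; [OH⁻] = √(Kb × [A⁻]) = 4.5083e-06; pOH = 5.35; pH = 14 - pOH = 8.65.

V = 50.0 mL, pH = 8.65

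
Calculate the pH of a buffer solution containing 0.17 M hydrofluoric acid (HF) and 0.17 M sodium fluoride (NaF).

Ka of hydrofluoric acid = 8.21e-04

pKa = -log(8.21e-04) = 3.09. pH = pKa + log([A⁻]/[HA]) = 3.09 + log(0.17/0.17)

pH = 3.09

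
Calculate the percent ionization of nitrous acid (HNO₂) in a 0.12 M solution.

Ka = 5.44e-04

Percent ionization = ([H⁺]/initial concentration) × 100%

Using Ka equilibrium: x² + Ka×x - Ka×C = 0. Solving: [H⁺] = 7.8122e-03. Percent = (7.8122e-03/0.12) × 100

Percent ionization = 6.51%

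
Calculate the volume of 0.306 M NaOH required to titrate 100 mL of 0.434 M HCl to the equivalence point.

At equivalence: moles acid = moles base. moles HCl = 0.434 × 100/1000 = 0.0434 mol. V_base = moles / 0.306 × 1000 = 141.8 mL.

V_{base} = 141.8 mL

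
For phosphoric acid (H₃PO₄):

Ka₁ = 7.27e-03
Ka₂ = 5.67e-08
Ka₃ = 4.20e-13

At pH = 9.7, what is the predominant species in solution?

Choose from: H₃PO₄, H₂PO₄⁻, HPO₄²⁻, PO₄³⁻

pKa₁ = 2.14, pKa₂ = 7.25, pKa₃ = 12.38. For a polyprotic acid the predominant species crosses at each pKa: below pKa_n the protonated form dominates, above it the deprotonated form does. At pH = 9.7, the predominant species is HPO₄²⁻.

HPO₄²⁻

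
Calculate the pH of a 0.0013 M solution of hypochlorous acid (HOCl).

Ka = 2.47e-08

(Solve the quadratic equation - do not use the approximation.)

x² + Ka×x - Ka×C = 0. Using quadratic formula: [H⁺] = 5.6542e-06

pH = 5.25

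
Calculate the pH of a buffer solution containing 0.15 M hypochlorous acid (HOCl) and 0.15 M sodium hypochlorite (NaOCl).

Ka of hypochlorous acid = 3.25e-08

pKa = -log(3.25e-08) = 7.49. pH = pKa + log([A⁻]/[HA]) = 7.49 + log(0.15/0.15)

pH = 7.49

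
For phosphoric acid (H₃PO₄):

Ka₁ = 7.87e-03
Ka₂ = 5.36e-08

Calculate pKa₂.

pKa₂ = -log(Ka₂) = -log(5.36e-08) = 7.27.

pK_{a2} = 7.27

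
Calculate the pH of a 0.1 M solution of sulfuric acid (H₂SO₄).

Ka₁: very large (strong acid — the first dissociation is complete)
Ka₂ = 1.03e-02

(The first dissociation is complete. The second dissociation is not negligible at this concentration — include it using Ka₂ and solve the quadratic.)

First dissociation is complete: [H⁺]₀ = [HSO₄⁻]₀ = C = 0.1 M. Second dissociation HSO₄⁻ ⇌ H⁺ + SO₄²⁻: let x = [SO₄²⁻]. Ka₂ = (C + x)·x / (C − x) = 1.03e-02 → x² + (C + Ka₂)·x − Ka₂·C = 0 → x² + 0.11030·x − 1.030e-03 = 0. x = (−0.11030 + √(0.11030² + 4 × 1.030e-03)) / 2 = 8.6585e-03 M. [H⁺] = C + x = 0.1 + 8.6585e-03 = 1.0866e-01 M. pH = -log(1.0866e-01) = 0.96.

pH = 0.96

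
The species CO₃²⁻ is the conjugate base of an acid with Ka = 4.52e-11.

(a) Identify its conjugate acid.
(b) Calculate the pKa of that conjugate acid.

(a) The conjugate acid is formed by adding one H⁺ to CO₃²⁻, giving HCO₃⁻. (b) pKa = -log(Ka) = -log(4.52e-11) = 10.34.

Conjugate acid: HCO₃⁻; pK_a = 10.34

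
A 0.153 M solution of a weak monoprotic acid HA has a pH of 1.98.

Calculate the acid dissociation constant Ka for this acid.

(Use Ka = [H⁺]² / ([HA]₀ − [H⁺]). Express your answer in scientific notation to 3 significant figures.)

[H⁺] = 10^(−pH) = 10^(−1.98) = 1.047e-02 M. For HA ⇌ H⁺ + A⁻, Ka = [H⁺][A⁻]/[HA] = [H⁺]² / ([HA]₀ − [H⁺]) = (1.047e-02)² / (0.153 − 1.047e-02) = 7.69e-04.

K_a = 7.69e-04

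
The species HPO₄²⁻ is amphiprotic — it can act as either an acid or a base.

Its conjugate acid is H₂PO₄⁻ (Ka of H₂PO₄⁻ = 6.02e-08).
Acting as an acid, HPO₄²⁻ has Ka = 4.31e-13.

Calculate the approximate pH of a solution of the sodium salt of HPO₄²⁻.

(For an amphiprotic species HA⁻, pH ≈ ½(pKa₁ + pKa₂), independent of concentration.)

pKa₁ = -log(6.02e-08) = 7.22; pKa₂ = -log(4.31e-13) = 12.37. For an amphiprotic species, pH ≈ ½(pKa₁ + pKa₂) = ½(7.22 + 12.37) = 9.79.

pH = 9.79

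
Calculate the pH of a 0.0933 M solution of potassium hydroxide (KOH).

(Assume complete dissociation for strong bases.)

[OH⁻] = 0.0933 M for strong base. pOH = -log[OH⁻] = 1.03, pH = 14 - pOH

pH = 12.97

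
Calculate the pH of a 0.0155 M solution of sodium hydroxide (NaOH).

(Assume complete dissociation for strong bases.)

[OH⁻] = 0.0155 M for strong base. pOH = -log[OH⁻] = 1.81, pH = 14 - pOH

pH = 12.19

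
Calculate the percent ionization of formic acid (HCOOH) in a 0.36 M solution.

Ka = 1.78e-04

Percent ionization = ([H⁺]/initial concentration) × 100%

Using Ka equilibrium: x² + Ka×x - Ka×C = 0. Solving: [H⁺] = 7.9165e-03. Percent = (7.9165e-03/0.36) × 100

Percent ionization = 2.2%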